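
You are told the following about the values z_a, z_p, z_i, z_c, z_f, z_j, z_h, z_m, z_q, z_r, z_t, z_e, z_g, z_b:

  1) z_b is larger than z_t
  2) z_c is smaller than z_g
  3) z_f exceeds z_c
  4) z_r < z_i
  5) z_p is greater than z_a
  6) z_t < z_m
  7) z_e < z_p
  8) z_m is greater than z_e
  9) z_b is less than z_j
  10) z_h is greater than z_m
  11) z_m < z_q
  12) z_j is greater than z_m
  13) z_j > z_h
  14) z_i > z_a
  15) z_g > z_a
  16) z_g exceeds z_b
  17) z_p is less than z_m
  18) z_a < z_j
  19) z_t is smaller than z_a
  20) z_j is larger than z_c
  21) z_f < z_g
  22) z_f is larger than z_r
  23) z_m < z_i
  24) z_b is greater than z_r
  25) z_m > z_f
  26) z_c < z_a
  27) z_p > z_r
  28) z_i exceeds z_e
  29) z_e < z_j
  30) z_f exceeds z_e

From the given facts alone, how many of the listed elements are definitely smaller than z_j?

From z_j the given relations immediately reach z_c, z_a, z_e, z_m, z_b, z_h.
From those, z_t, z_r, z_f, z_p — 10 in total.
No other element is forced below z_j by the given relations, so the count is 10.

10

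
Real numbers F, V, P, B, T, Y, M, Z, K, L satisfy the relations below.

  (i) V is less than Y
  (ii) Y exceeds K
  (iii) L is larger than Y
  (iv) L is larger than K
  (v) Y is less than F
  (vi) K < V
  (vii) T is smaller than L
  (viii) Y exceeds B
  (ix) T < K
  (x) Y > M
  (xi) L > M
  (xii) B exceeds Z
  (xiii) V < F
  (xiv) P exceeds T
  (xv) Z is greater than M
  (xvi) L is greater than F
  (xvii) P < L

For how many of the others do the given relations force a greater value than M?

The elements the relations force above M are Z, B, Y, F, L — no chain reaches any other.
That is 5.

5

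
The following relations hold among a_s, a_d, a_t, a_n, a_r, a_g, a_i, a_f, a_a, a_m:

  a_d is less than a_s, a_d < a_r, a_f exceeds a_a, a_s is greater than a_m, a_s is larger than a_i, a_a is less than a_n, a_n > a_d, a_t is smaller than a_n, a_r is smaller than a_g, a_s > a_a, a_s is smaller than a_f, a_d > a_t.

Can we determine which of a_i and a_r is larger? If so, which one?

undetermined

Following every chain through a_r: above a_r we get a_g; below a_r we get a_t, a_d.
a_i is not reached, and no chain runs the other way from a_i to a_r.
So the given relations leave the order of a_r and a_i undetermined.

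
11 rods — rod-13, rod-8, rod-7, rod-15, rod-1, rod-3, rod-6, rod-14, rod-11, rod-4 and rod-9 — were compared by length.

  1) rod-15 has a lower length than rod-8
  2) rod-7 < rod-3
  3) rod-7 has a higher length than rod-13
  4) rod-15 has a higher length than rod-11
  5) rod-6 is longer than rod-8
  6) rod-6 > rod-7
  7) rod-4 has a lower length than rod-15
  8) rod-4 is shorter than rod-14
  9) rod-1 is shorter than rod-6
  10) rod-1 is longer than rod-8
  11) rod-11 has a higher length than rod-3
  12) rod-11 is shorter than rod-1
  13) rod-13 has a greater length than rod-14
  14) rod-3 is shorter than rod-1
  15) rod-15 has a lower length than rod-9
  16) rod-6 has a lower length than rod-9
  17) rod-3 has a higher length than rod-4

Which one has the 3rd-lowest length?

Piecing the relations together gives one ordering: rod-4 < rod-14 < rod-13 < rod-7 < rod-3 < rod-11 < rod-15 < rod-8 < rod-1 < rod-6 < rod-9.
The 3rd smallest is rod-13.

rod-13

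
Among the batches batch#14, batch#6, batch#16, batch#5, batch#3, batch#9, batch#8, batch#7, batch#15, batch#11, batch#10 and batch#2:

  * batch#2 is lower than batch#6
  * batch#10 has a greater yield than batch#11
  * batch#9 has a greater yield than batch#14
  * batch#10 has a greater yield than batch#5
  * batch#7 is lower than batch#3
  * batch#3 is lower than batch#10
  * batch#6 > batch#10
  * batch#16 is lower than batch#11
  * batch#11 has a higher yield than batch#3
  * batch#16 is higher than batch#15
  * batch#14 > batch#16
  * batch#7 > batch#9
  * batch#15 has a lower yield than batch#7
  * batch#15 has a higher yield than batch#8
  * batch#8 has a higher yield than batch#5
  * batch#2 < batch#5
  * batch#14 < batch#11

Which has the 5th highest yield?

Piecing the relations together gives one ordering: batch#2 < batch#5 < batch#8 < batch#15 < batch#16 < batch#14 < batch#9 < batch#7 < batch#3 < batch#11 < batch#10 < batch#6.
Counting 5 from the largest end gives batch#7.

batch#7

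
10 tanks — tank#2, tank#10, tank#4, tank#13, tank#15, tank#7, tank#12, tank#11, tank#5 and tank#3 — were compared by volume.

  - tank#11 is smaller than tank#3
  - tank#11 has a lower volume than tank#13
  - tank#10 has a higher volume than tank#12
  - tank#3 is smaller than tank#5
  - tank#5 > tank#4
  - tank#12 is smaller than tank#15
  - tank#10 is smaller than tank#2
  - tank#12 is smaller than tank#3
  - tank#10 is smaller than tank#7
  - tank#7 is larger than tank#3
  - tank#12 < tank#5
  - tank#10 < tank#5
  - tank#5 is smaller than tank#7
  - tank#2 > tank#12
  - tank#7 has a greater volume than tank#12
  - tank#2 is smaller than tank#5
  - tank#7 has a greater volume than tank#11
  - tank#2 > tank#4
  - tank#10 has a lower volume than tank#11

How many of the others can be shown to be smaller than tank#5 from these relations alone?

6

The elements the relations force below tank#5 are tank#4, tank#12, tank#10, tank#11, tank#3, tank#2 — no chain reaches any other.
That is 6.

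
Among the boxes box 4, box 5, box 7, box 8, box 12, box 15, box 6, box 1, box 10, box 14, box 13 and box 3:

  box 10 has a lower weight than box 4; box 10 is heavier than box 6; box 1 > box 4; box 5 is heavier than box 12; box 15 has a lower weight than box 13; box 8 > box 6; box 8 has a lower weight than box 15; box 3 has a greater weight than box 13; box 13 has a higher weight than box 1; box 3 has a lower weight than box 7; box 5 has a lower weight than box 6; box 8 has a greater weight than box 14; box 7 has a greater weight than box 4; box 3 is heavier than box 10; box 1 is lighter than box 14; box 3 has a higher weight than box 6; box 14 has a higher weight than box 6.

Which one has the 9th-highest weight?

box 10

Piecing the relations together gives one ordering: box 12 < box 5 < box 6 < box 10 < box 4 < box 1 < box 14 < box 8 < box 15 < box 13 < box 3 < box 7.
The 9th largest is box 10.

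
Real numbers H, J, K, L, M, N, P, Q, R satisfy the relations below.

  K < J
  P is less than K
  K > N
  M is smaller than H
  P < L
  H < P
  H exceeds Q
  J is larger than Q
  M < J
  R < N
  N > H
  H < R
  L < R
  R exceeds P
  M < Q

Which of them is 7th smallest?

N

The consecutive relations fix a unique order: M < Q < H < P < L < R < N < K < J.
Counting 7 from the smallest end gives N.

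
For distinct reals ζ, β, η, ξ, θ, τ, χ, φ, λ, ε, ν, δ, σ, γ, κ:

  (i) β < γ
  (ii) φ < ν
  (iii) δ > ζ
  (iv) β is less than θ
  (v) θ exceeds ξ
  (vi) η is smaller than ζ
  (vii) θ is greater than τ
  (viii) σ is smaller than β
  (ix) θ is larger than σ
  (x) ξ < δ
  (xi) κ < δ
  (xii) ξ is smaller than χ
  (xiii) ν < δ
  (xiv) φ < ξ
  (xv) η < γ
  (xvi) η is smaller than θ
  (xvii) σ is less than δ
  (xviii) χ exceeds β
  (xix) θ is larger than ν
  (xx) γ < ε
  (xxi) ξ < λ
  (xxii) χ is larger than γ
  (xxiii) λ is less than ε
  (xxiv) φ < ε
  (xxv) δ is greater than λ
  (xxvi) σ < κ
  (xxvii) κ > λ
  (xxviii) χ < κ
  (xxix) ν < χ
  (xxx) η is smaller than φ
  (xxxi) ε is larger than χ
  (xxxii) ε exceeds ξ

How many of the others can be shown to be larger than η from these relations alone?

11

Directly above η: φ, γ, ζ, θ.
One step further: ν, ξ, χ, ε, δ (9 so far).
One step further: λ, κ (11 so far).
No other element is forced above η by the given relations, so the count is 11.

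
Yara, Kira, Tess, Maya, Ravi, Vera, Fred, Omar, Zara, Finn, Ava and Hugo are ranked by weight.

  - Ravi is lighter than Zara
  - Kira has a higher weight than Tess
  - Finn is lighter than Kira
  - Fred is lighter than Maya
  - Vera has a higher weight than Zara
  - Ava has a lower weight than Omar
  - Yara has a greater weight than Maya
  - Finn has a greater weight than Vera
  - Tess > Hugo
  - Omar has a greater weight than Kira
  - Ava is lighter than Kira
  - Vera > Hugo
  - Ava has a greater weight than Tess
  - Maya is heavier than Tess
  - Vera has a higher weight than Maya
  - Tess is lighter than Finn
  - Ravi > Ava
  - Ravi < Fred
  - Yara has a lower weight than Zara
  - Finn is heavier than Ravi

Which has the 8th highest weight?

Fred

Piecing the relations together gives one ordering: Hugo < Tess < Ava < Ravi < Fred < Maya < Yara < Zara < Vera < Finn < Kira < Omar.
The 8th largest is Fred.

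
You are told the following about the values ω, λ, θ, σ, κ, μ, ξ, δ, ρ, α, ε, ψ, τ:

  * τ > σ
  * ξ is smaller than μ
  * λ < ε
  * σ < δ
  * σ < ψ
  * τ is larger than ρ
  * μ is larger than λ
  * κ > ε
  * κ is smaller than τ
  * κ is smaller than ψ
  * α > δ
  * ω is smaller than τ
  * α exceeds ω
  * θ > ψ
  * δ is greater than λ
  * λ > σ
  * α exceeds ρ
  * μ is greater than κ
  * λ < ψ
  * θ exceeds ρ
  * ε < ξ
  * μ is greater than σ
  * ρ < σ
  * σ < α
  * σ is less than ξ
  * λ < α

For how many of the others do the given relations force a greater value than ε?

6

From ε the given relations immediately reach κ, ξ.
From those, τ, ψ, μ — 5 in total.
From those, θ — 6 in total.
Nothing else is reachable above ε; 6 in all.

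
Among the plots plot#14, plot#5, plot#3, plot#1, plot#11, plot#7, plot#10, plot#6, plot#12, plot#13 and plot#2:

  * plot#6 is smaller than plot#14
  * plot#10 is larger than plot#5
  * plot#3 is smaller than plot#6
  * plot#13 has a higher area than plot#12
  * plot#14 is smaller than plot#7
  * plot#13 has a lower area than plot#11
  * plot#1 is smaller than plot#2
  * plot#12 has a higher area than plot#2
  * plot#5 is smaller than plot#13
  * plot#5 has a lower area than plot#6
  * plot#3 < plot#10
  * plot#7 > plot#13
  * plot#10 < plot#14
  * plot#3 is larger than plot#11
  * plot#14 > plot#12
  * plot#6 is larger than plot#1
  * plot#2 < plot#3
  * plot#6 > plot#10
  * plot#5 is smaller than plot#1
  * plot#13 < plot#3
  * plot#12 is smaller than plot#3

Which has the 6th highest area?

Piecing the relations together gives one ordering: plot#5 < plot#1 < plot#2 < plot#12 < plot#13 < plot#11 < plot#3 < plot#10 < plot#6 < plot#14 < plot#7.
Counting 6 from the largest end gives plot#11.

plot#11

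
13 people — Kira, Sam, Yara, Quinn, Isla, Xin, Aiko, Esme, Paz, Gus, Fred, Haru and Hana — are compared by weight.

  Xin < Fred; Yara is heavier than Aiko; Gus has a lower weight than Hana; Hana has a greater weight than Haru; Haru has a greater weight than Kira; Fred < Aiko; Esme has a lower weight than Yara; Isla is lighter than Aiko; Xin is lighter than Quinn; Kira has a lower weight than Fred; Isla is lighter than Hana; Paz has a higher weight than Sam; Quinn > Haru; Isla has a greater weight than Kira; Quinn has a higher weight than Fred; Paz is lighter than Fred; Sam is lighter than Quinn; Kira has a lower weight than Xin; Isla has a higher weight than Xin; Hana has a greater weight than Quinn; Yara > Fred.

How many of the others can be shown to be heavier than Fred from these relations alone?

4

From Fred the given relations immediately reach Aiko, Yara, Quinn.
From those, Hana — 4 in total.
Nothing else is reachable above Fred; 4 in all.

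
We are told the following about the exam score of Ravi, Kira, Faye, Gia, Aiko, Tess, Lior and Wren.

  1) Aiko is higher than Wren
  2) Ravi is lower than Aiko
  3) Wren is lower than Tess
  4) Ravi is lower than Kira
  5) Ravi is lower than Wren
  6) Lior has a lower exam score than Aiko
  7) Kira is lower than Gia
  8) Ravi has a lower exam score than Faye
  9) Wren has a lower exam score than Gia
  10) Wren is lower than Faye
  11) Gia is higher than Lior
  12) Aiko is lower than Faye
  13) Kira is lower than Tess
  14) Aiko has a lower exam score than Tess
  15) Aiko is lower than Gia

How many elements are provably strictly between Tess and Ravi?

3

The relations place Ravi below Tess. An element lies strictly between them when it is forced above Ravi and also forced below Tess.
Above Ravi: {Kira, Wren, Aiko, Gia, Faye}. Below Tess: {Lior, Kira, Wren, Aiko}.
Intersection: {Kira, Wren, Aiko} — 3.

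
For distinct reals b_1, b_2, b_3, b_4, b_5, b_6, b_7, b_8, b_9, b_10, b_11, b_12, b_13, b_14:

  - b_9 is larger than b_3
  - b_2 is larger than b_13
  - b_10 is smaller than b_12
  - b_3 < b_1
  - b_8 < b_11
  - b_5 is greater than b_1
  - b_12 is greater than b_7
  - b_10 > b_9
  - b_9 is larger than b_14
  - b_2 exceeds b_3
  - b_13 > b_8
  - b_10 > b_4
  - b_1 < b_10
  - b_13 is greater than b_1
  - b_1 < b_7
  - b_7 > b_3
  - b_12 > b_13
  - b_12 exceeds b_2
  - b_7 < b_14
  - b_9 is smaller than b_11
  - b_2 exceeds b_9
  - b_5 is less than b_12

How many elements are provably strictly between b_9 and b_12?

The relations place b_9 below b_12. An element lies strictly between them when it is forced above b_9 and also forced below b_12.
Above b_9: {b_11, b_10, b_2}. Below b_12: {b_3, b_4, b_8, b_1, b_7, b_14, b_10, b_5, b_13, b_2}.
Intersection: {b_10, b_2} — 2.

2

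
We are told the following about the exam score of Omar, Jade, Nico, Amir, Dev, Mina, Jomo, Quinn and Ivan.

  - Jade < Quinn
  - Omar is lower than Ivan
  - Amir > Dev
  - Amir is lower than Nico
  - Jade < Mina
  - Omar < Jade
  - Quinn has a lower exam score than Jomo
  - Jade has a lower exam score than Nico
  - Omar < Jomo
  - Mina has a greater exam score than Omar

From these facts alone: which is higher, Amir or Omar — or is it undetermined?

Following every chain through Omar: above Omar we get Jade, Ivan, Quinn, Mina, Nico, Jomo.
Amir is not reached, and no chain runs the other way from Amir to Omar.
So the given relations leave the order of Omar and Amir undetermined.

undetermined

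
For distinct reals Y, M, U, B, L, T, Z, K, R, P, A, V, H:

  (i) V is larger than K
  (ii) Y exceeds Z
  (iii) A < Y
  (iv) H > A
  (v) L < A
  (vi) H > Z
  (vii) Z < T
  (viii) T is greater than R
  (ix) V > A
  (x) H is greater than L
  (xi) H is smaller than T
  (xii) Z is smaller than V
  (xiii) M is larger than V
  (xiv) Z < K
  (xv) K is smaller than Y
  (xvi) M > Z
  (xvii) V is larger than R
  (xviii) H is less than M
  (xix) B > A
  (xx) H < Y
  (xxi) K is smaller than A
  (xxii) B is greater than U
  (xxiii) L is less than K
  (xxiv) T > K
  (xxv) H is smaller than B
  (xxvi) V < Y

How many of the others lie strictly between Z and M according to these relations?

Chaining upward from Z reaches: K, A, V, H, Y, T, B.
Chaining downward from M reaches: L, R, K, A, V, H.
Strictly between Z and M are those in both lists: K, A, V, H — 4 elements.

4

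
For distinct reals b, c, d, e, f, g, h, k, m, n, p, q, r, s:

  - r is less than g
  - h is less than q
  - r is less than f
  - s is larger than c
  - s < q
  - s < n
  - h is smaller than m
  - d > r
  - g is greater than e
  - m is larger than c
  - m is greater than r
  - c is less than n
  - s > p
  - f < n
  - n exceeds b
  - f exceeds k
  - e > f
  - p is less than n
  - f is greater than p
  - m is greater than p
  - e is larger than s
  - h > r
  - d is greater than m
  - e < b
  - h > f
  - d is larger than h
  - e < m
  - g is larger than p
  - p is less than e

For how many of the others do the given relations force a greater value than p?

10

The elements the relations force above p are f, s, h, e, q, m, b, d, g, n — no chain reaches any other.
That is 10.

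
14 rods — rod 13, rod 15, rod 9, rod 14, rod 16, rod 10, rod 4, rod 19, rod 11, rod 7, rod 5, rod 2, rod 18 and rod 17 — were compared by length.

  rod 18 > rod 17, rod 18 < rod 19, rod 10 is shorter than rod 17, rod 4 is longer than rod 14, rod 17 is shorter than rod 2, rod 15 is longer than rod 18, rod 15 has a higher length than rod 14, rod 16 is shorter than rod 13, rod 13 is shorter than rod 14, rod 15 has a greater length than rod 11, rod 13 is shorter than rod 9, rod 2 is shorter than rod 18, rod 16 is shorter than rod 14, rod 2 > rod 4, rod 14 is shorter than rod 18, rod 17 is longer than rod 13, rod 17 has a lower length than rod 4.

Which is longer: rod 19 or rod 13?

rod 19

rod 13 < rod 14 and rod 14 < rod 4 give rod 13 < rod 4.
Then rod 4 < rod 2 extends the chain to rod 2.
Then rod 2 < rod 18 extends the chain to rod 18.
With rod 18 < rod 19: rod 13 < rod 14 < rod 4 < rod 2 < rod 18 < rod 19.
So rod 13 < rod 19; rod 19 is the longer of the two.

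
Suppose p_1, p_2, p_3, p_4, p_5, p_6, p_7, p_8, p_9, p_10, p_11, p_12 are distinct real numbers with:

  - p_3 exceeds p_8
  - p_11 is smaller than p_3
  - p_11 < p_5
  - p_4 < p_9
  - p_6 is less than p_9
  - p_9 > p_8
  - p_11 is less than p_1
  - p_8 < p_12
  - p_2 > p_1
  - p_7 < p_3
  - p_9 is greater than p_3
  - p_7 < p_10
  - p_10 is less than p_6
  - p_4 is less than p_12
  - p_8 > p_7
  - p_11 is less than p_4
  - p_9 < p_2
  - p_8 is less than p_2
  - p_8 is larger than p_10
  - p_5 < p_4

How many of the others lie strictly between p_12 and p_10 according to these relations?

1

The relations place p_10 below p_12. An element lies strictly between them when it is forced above p_10 and also forced below p_12.
Above p_10: {p_8, p_3, p_6, p_9, p_2}. Below p_12: {p_7, p_11, p_8, p_5, p_4}.
Intersection: {p_8} — 1.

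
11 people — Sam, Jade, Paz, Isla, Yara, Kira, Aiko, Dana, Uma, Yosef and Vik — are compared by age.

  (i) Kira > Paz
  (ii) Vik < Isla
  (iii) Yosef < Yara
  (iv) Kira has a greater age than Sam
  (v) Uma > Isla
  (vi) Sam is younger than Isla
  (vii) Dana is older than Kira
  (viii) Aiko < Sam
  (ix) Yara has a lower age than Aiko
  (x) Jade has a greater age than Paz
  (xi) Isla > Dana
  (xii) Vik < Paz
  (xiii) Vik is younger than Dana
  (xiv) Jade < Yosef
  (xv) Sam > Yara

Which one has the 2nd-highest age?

Isla

Piecing the relations together gives one ordering: Vik < Paz < Jade < Yosef < Yara < Aiko < Sam < Kira < Dana < Isla < Uma.
The 2nd largest is Isla.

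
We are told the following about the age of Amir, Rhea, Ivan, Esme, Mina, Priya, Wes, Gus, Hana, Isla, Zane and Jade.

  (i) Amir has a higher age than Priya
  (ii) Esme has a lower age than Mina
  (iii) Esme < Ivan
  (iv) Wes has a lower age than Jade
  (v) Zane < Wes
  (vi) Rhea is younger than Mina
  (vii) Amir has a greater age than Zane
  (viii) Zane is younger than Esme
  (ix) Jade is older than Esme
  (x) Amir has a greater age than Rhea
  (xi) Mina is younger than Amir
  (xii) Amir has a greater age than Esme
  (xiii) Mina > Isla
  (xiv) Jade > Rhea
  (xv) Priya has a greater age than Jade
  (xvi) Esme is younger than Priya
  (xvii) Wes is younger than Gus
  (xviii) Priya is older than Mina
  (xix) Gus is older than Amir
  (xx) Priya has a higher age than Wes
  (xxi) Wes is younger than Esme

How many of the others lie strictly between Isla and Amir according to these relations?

Chaining upward from Isla reaches: Mina, Priya, Gus.
Chaining downward from Amir reaches: Zane, Wes, Rhea, Esme, Mina, Jade, Priya.
Strictly between Isla and Amir are those in both lists: Mina, Priya — 2 elements.

2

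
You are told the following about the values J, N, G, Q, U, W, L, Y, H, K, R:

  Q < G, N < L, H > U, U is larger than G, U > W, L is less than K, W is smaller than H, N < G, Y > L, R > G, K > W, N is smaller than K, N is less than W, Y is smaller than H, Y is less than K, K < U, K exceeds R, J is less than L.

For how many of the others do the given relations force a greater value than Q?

From Q the given relations immediately reach G.
From those, R, U — 3 in total.
From those, K, H — 5 in total.
No other element is forced above Q by the given relations, so the count is 5.

5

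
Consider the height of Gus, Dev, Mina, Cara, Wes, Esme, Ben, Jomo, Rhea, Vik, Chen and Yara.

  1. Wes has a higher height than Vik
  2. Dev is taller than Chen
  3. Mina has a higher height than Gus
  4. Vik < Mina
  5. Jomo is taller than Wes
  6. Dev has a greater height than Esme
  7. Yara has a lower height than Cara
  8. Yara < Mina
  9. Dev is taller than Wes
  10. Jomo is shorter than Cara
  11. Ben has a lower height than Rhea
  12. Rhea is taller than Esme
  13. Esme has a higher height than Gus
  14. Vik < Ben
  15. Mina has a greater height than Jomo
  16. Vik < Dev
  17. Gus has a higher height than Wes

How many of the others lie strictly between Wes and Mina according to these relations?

Chaining upward from Wes reaches: Jomo, Gus, Esme, Dev, Cara, Rhea.
Chaining downward from Mina reaches: Vik, Jomo, Gus, Yara.
Strictly between Wes and Mina are those in both lists: Jomo, Gus — 2 elements.

2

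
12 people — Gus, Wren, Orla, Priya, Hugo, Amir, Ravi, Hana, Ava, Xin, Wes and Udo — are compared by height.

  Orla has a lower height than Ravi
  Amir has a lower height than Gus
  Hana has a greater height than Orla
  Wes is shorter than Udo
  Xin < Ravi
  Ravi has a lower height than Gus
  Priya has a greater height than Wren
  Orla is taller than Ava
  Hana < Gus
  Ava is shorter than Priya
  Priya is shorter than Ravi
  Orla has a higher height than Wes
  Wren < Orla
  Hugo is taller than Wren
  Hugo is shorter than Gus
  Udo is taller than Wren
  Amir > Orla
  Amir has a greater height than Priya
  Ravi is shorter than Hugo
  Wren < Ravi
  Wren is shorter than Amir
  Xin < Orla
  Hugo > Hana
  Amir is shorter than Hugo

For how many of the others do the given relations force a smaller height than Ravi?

From Ravi the given relations immediately reach Wren, Xin, Orla, Priya.
From those, Wes, Ava — 6 in total.
Nothing else is reachable below Ravi; 6 in all.

6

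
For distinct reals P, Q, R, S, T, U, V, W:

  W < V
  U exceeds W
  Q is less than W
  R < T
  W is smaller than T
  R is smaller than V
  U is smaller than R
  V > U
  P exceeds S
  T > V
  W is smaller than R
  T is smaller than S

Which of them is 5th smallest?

Chaining the given pairs: Q < W < U < R < V < T < S < P.
Counting 5 from the smallest end gives V.

V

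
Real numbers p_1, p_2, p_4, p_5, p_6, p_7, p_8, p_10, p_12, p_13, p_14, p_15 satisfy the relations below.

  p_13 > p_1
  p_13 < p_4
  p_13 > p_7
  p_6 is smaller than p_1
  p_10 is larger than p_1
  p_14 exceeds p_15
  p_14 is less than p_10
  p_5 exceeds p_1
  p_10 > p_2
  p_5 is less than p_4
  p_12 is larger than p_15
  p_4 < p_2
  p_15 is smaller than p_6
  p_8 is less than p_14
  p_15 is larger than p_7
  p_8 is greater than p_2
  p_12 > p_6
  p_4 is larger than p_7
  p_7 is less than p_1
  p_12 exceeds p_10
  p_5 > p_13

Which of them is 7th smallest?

Chaining the given pairs: p_7 < p_15 < p_6 < p_1 < p_13 < p_5 < p_4 < p_2 < p_8 < p_14 < p_10 < p_12.
The 7th smallest is p_4.

p_4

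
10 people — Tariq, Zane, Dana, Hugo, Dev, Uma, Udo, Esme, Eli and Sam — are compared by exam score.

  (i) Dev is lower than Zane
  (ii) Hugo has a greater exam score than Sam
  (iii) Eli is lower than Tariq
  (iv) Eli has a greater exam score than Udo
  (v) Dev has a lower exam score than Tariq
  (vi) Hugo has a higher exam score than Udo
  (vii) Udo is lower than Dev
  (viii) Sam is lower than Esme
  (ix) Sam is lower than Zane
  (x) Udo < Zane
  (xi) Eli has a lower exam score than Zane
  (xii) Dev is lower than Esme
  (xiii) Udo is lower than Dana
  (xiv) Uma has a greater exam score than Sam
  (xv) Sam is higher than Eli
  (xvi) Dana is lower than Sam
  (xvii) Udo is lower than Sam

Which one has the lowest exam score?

Chaining upward from Udo: directly above it, Dana, Eli, Dev, Sam, Hugo, Zane; then Tariq, Uma, Esme.
That covers every other element, and nothing is given below Udo, so Udo is the lowest exam score.

Udo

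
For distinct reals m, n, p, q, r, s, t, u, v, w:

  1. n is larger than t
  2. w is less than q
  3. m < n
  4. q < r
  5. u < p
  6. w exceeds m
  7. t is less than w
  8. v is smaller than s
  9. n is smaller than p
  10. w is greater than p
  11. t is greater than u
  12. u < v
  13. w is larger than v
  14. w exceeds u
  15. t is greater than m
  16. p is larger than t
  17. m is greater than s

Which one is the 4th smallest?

m

Piecing the relations together gives one ordering: u < v < s < m < t < n < p < w < q < r.
Counting 4 from the smallest end gives m.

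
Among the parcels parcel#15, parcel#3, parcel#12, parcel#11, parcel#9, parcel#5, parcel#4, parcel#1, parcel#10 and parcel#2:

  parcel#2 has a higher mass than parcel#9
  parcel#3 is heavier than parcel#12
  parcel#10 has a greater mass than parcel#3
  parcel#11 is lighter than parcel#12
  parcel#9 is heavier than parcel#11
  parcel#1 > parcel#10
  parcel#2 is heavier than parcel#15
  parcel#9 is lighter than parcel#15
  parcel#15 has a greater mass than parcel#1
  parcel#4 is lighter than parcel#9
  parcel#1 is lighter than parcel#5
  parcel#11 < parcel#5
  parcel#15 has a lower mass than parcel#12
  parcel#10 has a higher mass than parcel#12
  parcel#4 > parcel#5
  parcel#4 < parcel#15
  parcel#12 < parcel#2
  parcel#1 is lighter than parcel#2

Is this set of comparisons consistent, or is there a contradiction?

Chaining the given relations yields parcel#12 < parcel#3 < parcel#10 < parcel#1 < parcel#5 < parcel#4 < parcel#9 < parcel#15, so parcel#12 < parcel#15. But one relation states parcel#15 < parcel#12. These cannot both hold.

inconsistent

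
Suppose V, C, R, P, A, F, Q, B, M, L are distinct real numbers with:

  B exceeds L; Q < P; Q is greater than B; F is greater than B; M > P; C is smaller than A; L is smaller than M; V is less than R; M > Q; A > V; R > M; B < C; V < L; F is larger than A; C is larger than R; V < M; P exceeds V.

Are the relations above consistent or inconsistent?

consistent

The single ordering V < L < B < Q < P < M < R < C < A < F satisfies every listed relation, so no contradiction arises.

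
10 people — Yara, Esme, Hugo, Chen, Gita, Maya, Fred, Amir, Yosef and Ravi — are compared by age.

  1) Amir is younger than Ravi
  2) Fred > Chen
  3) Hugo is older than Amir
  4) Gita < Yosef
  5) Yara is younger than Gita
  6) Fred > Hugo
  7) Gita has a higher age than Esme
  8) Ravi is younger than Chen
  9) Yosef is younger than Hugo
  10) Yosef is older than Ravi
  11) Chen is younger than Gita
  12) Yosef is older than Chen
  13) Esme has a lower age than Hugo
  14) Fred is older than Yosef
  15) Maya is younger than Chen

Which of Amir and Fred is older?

Chaining the given relations: Amir < Ravi < Chen < Gita < Yosef < Fred.
So Amir < Fred; Fred is the older of the two.

Fred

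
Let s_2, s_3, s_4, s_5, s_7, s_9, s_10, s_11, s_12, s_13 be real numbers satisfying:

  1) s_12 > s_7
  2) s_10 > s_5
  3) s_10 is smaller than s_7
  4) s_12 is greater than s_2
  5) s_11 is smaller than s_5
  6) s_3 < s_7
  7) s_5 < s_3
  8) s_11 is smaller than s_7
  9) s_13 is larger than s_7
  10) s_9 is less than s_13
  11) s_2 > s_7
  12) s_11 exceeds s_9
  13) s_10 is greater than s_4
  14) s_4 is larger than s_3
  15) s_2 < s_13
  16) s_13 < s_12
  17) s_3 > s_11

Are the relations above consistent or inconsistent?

consistent

Every relation is compatible with s_9 < s_11 < s_5 < s_3 < s_4 < s_10 < s_7 < s_2 < s_13 < s_12; the set is consistent.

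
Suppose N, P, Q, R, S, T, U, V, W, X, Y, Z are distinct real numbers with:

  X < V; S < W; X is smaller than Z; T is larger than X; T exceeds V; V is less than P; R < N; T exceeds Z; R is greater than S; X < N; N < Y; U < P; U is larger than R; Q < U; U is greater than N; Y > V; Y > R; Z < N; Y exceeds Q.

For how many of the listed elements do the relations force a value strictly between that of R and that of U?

1

The relations place R below U. An element lies strictly between them when it is forced above R and also forced below U.
Above R: {N, Y, P}. Below U: {X, S, Z, N, Q}.
Intersection: {N} — 1.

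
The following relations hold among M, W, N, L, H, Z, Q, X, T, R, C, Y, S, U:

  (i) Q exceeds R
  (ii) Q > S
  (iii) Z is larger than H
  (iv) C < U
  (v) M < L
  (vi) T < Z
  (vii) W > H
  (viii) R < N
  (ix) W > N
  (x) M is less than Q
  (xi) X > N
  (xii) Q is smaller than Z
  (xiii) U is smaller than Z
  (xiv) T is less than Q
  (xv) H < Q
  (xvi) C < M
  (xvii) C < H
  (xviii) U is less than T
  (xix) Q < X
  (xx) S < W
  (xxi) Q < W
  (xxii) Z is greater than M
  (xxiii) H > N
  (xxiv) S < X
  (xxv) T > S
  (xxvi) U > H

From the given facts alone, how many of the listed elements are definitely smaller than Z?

9

The elements the relations force below Z are C, R, N, S, M, H, U, T, Q — no chain reaches any other.
That is 9.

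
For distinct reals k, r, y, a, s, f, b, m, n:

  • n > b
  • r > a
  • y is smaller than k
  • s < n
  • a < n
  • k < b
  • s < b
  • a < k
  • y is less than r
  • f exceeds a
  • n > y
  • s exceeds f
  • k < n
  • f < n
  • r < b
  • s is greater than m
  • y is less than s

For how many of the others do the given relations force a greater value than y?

From y the given relations immediately reach k, r, s, n.
From those, b — 5 in total.
Nothing else is reachable above y; 5 in all.

5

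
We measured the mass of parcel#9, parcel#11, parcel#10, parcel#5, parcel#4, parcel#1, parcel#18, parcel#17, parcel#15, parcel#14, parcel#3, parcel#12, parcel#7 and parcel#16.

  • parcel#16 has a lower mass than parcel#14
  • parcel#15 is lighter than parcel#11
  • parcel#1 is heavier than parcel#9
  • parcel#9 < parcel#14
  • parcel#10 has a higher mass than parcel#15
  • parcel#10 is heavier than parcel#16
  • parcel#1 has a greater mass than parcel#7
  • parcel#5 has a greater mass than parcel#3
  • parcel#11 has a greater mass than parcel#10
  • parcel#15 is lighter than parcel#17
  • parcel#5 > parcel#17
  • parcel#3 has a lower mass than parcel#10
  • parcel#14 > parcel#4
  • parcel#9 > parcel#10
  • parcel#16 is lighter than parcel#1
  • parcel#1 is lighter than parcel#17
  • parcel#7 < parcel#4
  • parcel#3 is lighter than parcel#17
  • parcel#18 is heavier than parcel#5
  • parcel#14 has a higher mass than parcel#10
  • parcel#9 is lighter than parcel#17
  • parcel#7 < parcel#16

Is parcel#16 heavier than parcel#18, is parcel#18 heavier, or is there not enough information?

parcel#18

parcel#16 < parcel#10 and parcel#10 < parcel#9 give parcel#16 < parcel#9.
With parcel#9 < parcel#1: parcel#16 < parcel#10 < parcel#9 < parcel#1.
Then parcel#1 < parcel#17 extends the chain to parcel#17.
With parcel#17 < parcel#5: parcel#16 < parcel#10 < parcel#9 < parcel#1 < parcel#17 < parcel#5.
Then parcel#5 < parcel#18 extends the chain to parcel#18.
So parcel#18 is heavier.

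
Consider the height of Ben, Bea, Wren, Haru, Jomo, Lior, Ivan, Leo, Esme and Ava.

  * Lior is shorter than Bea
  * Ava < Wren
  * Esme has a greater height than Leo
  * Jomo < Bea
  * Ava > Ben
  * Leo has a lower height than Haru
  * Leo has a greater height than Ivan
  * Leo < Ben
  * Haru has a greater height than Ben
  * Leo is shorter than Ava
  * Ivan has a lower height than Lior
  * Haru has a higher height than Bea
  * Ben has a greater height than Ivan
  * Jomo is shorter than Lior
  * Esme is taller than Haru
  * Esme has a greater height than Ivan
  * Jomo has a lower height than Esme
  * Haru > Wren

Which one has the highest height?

Ivan is not greatest since Ivan < Ben; Jomo is not greatest since Jomo < Lior; Lior is not greatest since Lior < Bea; Leo is not greatest since Leo < Haru; Ben is not greatest since Ben < Ava; Bea is not greatest since Bea < Haru; Ava is not greatest since Ava < Wren; Wren is not greatest since Wren < Haru; Haru is not greatest since Haru < Esme.
Only Esme has nothing above it, so Esme is the highest height.

Esme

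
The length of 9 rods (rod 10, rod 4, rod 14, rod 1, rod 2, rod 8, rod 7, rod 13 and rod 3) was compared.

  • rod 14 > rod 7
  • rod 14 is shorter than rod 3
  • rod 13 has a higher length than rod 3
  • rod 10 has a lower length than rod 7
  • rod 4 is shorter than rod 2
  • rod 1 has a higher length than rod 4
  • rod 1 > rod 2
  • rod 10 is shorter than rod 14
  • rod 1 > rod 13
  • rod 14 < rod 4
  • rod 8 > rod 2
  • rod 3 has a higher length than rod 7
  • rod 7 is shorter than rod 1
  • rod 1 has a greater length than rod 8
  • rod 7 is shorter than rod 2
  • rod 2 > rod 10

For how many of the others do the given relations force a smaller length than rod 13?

4

The elements the relations force below rod 13 are rod 10, rod 7, rod 14, rod 3 — no chain reaches any other.
That is 4.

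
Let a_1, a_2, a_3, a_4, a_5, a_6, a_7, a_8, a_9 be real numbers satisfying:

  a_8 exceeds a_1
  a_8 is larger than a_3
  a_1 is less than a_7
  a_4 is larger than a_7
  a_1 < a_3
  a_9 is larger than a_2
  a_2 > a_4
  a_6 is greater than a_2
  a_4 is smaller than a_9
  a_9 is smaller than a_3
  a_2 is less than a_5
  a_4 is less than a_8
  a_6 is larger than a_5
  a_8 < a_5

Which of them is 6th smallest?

a_3

Piecing the relations together gives one ordering: a_1 < a_7 < a_4 < a_2 < a_9 < a_3 < a_8 < a_5 < a_6.
The 6th smallest is a_3.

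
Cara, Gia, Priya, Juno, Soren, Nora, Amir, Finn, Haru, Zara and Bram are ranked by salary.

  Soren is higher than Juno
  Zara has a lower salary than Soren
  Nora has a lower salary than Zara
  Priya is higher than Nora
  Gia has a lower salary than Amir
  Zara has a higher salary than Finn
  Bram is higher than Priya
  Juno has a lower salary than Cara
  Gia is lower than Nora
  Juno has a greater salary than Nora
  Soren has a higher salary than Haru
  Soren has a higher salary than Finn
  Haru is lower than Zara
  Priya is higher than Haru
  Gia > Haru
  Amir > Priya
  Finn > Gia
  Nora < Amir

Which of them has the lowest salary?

Haru

Chaining upward from Haru: directly above it, Gia, Priya, Zara, Soren; then Nora, Finn, Amir, Bram; then Juno; then Cara.
That covers every other element, and nothing is given below Haru, so Haru is the lowest salary.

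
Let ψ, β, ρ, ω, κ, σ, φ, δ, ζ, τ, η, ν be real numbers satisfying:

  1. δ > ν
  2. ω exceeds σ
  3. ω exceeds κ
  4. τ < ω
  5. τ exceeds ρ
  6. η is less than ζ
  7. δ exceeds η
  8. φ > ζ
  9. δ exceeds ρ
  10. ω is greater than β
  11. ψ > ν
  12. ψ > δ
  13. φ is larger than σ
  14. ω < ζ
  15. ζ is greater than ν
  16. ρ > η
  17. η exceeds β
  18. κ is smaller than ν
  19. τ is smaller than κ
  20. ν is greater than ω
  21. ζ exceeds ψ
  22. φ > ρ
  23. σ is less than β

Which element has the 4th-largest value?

δ

The consecutive relations fix a unique order: σ < β < η < ρ < τ < κ < ω < ν < δ < ψ < ζ < φ.
Counting 4 from the largest end gives δ.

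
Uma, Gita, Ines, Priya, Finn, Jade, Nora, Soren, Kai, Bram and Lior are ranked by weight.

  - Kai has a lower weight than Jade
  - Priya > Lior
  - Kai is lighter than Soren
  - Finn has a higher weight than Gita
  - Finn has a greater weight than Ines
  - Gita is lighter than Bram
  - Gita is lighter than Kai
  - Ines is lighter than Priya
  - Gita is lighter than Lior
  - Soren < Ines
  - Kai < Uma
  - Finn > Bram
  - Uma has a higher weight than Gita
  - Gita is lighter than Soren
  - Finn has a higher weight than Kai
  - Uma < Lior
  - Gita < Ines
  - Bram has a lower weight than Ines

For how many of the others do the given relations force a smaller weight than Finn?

5

The elements the relations force below Finn are Gita, Kai, Soren, Bram, Ines — no chain reaches any other.
That is 5.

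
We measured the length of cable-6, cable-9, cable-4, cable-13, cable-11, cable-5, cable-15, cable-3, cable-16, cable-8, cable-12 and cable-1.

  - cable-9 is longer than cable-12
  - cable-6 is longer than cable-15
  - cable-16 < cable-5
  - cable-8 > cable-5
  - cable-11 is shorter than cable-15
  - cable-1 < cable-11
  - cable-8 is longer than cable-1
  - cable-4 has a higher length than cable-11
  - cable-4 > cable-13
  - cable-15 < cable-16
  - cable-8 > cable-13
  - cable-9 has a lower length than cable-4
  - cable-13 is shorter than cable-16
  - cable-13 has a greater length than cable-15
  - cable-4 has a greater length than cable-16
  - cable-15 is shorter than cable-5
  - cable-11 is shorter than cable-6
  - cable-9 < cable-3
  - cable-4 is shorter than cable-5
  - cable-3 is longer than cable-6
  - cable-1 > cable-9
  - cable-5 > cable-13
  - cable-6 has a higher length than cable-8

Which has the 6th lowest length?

cable-13

The consecutive relations fix a unique order: cable-12 < cable-9 < cable-1 < cable-11 < cable-15 < cable-13 < cable-16 < cable-4 < cable-5 < cable-8 < cable-6 < cable-3.
The 6th smallest is cable-13.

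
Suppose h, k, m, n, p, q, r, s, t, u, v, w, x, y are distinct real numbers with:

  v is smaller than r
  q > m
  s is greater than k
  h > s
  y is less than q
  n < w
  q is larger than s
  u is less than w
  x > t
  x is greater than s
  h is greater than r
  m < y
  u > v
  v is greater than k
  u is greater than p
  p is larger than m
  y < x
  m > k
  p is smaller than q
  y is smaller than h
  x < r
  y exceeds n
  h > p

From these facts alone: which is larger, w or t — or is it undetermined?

undetermined

Following every chain through t: above t we get x, r, h.
w is not reached, and no chain runs the other way from w to t.
So the given relations leave the order of t and w undetermined.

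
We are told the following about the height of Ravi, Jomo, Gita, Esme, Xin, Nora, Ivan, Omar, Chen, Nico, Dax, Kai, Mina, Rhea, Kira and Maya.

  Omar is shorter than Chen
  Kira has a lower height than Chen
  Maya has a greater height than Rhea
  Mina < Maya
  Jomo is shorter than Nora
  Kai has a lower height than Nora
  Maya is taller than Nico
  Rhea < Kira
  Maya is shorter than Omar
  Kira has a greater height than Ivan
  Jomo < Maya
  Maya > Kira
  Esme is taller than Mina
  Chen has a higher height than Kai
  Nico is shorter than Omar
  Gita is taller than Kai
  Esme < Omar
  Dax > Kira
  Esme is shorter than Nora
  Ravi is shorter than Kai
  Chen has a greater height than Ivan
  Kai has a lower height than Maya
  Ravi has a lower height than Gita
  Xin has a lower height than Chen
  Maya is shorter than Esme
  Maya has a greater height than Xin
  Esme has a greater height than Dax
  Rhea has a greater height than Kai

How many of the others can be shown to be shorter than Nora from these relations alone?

12

The elements the relations force below Nora are Ravi, Kai, Rhea, Ivan, Nico, Xin, Kira, Jomo, Mina, Dax, Maya, Esme — no chain reaches any other.
That is 12.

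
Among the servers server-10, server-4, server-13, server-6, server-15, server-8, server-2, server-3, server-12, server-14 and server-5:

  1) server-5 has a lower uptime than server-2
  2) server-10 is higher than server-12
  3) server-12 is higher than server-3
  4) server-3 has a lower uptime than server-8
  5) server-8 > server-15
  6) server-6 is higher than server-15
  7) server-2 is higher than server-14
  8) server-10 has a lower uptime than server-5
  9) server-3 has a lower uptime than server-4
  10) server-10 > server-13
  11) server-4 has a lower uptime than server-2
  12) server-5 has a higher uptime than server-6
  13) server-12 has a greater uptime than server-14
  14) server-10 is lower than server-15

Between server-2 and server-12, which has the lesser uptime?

The relevant relations are server-12 < server-10; server-10 < server-15; server-15 < server-6; server-6 < server-5; server-5 < server-2.
Together: server-12 < server-10 < server-15 < server-6 < server-5 < server-2.
So server-12 < server-2; server-12 is the lower of the two.

server-12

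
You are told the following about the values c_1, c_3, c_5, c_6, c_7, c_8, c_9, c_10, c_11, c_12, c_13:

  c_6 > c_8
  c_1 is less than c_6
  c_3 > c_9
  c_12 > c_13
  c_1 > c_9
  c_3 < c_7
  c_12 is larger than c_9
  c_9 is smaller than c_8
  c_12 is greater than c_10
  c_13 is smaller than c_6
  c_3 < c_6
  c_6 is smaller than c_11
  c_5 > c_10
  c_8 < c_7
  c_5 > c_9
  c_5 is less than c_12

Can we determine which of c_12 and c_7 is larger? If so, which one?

undetermined

Following every chain through c_7: below c_7 we get c_9, c_3, c_8.
c_12 is not reached, and no chain runs the other way from c_12 to c_7.
So the given relations leave the order of c_7 and c_12 undetermined.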